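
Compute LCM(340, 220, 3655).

160820

340 = 2² · 5 · 17; 220 = 2² · 5 · 11; 3655 = 5 · 17 · 43
lcm takes max exponent of each prime: 2² · 5 · 11 · 17 · 43 = 160820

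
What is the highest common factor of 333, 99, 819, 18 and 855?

333 = 3² · 37; 99 = 3² · 11; 819 = 3² · 7 · 13; 18 = 2 · 3²; 855 = 3² · 5 · 19
gcd takes min exponent of each prime: 3² = 9

9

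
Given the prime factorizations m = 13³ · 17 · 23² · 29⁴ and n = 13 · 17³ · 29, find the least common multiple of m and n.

4038540892226789

max exponent per prime: 13³ · 17³ · 23² · 29⁴ = 4038540892226789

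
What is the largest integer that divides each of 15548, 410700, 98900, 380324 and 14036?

gcd(15548, 410700): 410700 = 26·15548 + 6452; 15548 = 2·6452 + 2644; 6452 = 2·2644 + 1164; 2644 = 2·1164 + 316; 1164 = 3·316 + 216; 316 = 1·216 + 100; 216 = 2·100 + 16; 100 = 6·16 + 4; 16 = 4·4 + 0 → 4
gcd(4, 98900): 98900 = 24725·4 + 0 → 4
gcd(4, 380324): 380324 = 95081·4 + 0 → 4
gcd(4, 14036): 14036 = 3509·4 + 0 → 4

4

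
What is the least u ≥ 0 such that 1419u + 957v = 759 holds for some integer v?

Euclid: 1419 = 1·957 + 462; 957 = 2·462 + 33; 462 = 14·33 + 0 → gcd = 33; 759 = 33·23.
Back-substitution yields 1419·(-2) + 957·(3) = 33, so one solution is u = -2·23 = -46, v = 3·23 = 69.
Solutions in u differ by 957/33 = 29; the one in [0, 29) is -46 mod 29 = 12.

12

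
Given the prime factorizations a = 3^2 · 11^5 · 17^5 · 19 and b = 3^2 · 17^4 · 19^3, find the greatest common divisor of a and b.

14282091

min exponent per shared prime: 3^2 · 17^4 · 19 = 14282091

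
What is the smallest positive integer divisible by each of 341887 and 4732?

gcd first: 341887 = 72·4732 + 1183; 4732 = 4·1183 + 0 → gcd = 1183
lcm = 341887·4732/gcd = 1617809284/1183 = 1367548

1367548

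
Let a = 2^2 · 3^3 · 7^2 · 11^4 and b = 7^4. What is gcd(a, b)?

min exponent per shared prime: 7^2 = 49

49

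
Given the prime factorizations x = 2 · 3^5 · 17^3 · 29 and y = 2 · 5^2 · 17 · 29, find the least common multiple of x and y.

max exponent per prime: 2 · 3^5 · 5^2 · 17^3 · 29 = 1731095550

1731095550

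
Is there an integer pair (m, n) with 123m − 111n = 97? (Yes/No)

No

gcd(123, 111): 123 = 1·111 + 12; 111 = 9·12 + 3; 12 = 4·3 + 0 → 3
3 does not divide 97, so a solution does not exist.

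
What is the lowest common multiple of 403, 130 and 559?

lcm(403, 130) = 403·130/gcd = 52390/13 = 4030
lcm(4030, 559) = 4030·559/gcd = 2252770/13 = 173290

173290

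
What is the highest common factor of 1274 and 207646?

Euclid: 207646 = 162·1274 + 1258; 1274 = 1·1258 + 16; 1258 = 78·16 + 10; 16 = 1·10 + 6; 10 = 1·6 + 4; 6 = 1·4 + 2; 4 = 2·2 + 0. Last nonzero remainder: 2.

2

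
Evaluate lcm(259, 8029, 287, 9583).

259 = 7 · 37; 8029 = 7 · 31 · 37; 287 = 7 · 41; 9583 = 7 · 37²
lcm takes max exponent of each prime: 7 · 31 · 37² · 41 = 12179993

12179993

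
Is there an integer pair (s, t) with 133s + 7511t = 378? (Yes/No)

By Bézout, 133s + 7511t = 378 has integer solutions iff gcd(133, 7511) | 378.
Euclid: 7511 = 56·133 + 63; 133 = 2·63 + 7; 63 = 9·7 + 0. gcd = 7; 378 mod 7 = 0. Yes.

Yes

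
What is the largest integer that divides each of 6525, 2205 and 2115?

6525 = 3² · 5² · 29; 2205 = 3² · 5 · 7²; 2115 = 3² · 5 · 47
gcd takes min exponent of each prime: 3² · 5 = 45

45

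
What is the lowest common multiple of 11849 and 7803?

319923

gcd first: 11849 = 1·7803 + 4046; 7803 = 1·4046 + 3757; 4046 = 1·3757 + 289; 3757 = 13·289 + 0 → gcd = 289
lcm = 11849·7803/gcd = 92457747/289 = 319923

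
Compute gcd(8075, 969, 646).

gcd(8075, 969): 8075 = 8·969 + 323; 969 = 3·323 + 0 → 323
gcd(323, 646): 646 = 2·323 + 0 → 323

323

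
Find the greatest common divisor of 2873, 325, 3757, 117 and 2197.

13

2873 = 13² · 17; 325 = 5² · 13; 3757 = 13 · 17²; 117 = 3² · 13; 2197 = 13³
gcd takes min exponent of each prime: 13 = 13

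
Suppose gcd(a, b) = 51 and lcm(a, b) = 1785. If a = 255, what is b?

357

a·b = gcd·lcm = 51·1785 = 91035, so b = 91035/255 = 357.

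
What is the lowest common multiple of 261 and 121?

31581

261 = 3² · 29; 121 = 11²
max exponents: 3² · 11² · 29 = 31581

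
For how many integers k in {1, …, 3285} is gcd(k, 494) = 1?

Prime factors of 494: 2, 13, 19. Count integers ≤ 3285 divisible by none of them.
By inclusion–exclusion: 3285 − ⌊3285/2⌋ − ⌊3285/13⌋ − ⌊3285/19⌋ + ⌊3285/26⌋ + ⌊3285/38⌋ + ⌊3285/247⌋ − ⌊3285/494⌋ = 1438.

1438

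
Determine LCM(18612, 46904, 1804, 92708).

lcm(18612, 46904) = 18612·46904/gcd = 872977248/44 = 19840392
lcm(19840392, 1804) = 19840392·1804/gcd = 35792067168/1804 = 19840392
lcm(19840392, 92708) = 19840392·92708/gcd = 1839363061536/44 = 41803705944

41803705944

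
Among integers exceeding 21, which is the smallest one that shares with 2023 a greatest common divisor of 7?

28

2023 = 7·289. Any k with gcd(k, 2023) = 7 is a multiple of 7, say 7s, with s coprime to 289.
Need s > 21/7, so s ≥ 4. First s ≥ 4 with gcd(s, 289) = 1 is s = 4. Thus k = 7·4 = 28.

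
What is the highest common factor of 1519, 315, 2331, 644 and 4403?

7

gcd(1519, 315): 1519 = 4·315 + 259; 315 = 1·259 + 56; 259 = 4·56 + 35; 56 = 1·35 + 21; 35 = 1·21 + 14; 21 = 1·14 + 7; 14 = 2·7 + 0 → 7
gcd(7, 2331): 2331 = 333·7 + 0 → 7
gcd(7, 644): 644 = 92·7 + 0 → 7
gcd(7, 4403): 4403 = 629·7 + 0 → 7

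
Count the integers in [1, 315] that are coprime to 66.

66 = 2·3·11. Inclusion–exclusion on these primes:
315 − ⌊315/2⌋ − ⌊315/3⌋ − ⌊315/11⌋ + ⌊315/6⌋ + ⌊315/22⌋ + ⌊315/33⌋ − ⌊315/66⌋ = 96

96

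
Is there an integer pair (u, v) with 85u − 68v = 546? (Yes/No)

No

By Bézout, 85u − 68v = 546 has integer solutions iff gcd(85, 68) | 546.
Euclid: 85 = 1·68 + 17; 68 = 4·17 + 0. gcd = 17; 546 mod 17 = 2. No.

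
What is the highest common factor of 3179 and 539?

3179 = 11 · 17²
539 = 7² · 11
Common: 11 = 11

11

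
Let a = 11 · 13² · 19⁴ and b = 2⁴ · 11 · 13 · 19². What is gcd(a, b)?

min exponent per shared prime: 11 · 13 · 19² = 51623

51623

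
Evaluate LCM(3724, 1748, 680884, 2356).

lcm(3724, 1748) = 3724·1748/gcd = 6509552/76 = 85652
lcm(85652, 680884) = 85652·680884/gcd = 58319076368/76 = 767356268
lcm(767356268, 2356) = 767356268·2356/gcd = 1807891367408/2356 = 767356268

767356268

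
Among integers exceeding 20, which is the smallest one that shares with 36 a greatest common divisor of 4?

gcd(a, 36) = 4 forces 4 | a; write a = 4s. Then gcd(4s, 4·9) = 4·gcd(s, 9), so need gcd(s, 9) = 1.
4s > 20 gives s ≥ 6. The least s ≥ 6 coprime to 9 is 7, so a = 4·7 = 28.

28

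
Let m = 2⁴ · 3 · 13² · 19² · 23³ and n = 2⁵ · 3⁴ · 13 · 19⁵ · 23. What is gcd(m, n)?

5181072

min exponent per shared prime: 2⁴ · 3 · 13 · 19² · 23 = 5181072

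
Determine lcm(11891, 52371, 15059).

11891 = 11 · 23 · 47; 52371 = 3² · 11 · 23²; 15059 = 11 · 37²
lcm takes max exponent of each prime: 3² · 11 · 23² · 37² · 47 = 3369707253

3369707253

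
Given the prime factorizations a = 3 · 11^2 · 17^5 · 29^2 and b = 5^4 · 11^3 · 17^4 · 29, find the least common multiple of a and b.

2980025156150625

max exponent per prime: 3 · 5^4 · 11^3 · 17^5 · 29^2 = 2980025156150625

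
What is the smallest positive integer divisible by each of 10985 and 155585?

341820245

gcd first: 155585 = 14·10985 + 1795; 10985 = 6·1795 + 215; 1795 = 8·215 + 75; 215 = 2·75 + 65; 75 = 1·65 + 10; 65 = 6·10 + 5; 10 = 2·5 + 0 → gcd = 5
lcm = 10985·155585/gcd = 1709101225/5 = 341820245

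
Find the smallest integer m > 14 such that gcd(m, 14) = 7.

gcd(m, 14) = 7 forces 7 | m; write m = 7s. Then gcd(7s, 7·2) = 7·gcd(s, 2), so need gcd(s, 2) = 1.
7s > 14 gives s ≥ 3. The least s ≥ 3 coprime to 2 is 3, so m = 7·3 = 21.

21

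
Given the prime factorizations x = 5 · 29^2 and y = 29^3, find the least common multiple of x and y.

max exponent per prime: 5 · 29^3 = 121945

121945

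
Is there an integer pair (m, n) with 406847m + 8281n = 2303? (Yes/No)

Yes

By Bézout, 406847m + 8281n = 2303 has integer solutions iff gcd(406847, 8281) | 2303.
Euclid: 406847 = 49·8281 + 1078; 8281 = 7·1078 + 735; 1078 = 1·735 + 343; 735 = 2·343 + 49; 343 = 7·49 + 0. gcd = 49; 2303 mod 49 = 0. Yes.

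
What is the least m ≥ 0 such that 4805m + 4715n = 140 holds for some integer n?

gcd(4805, 4715) = 5 (Euclid: 4805 = 1·4715 + 90; 4715 = 52·90 + 35; 90 = 2·35 + 20; 35 = 1·20 + 15; 20 = 1·15 + 5; 15 = 3·5 + 0), and 5 | 140.
Extended Euclid: 4805·(262) + 4715·(-267) = 5. Scale by 28: m₀ = 7336.
General solution m = m₀ + 943t; reducing mod 943 gives m = 735 (and n = -749).

735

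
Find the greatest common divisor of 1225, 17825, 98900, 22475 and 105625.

gcd(1225, 17825): 17825 = 14·1225 + 675; 1225 = 1·675 + 550; 675 = 1·550 + 125; 550 = 4·125 + 50; 125 = 2·50 + 25; 50 = 2·25 + 0 → 25
gcd(25, 98900): 98900 = 3956·25 + 0 → 25
gcd(25, 22475): 22475 = 899·25 + 0 → 25
gcd(25, 105625): 105625 = 4225·25 + 0 → 25

25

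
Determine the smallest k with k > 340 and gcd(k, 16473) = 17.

374

gcd(k, 16473) = 17 forces 17 | k; write k = 17s. Then gcd(17s, 17·969) = 17·gcd(s, 969), so need gcd(s, 969) = 1.
17s > 340 gives s ≥ 21. The least s ≥ 21 coprime to 969 is 22, so k = 17·22 = 374.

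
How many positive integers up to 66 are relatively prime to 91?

52

91 = 7·13. Inclusion–exclusion on these primes:
66 − ⌊66/7⌋ − ⌊66/13⌋ + ⌊66/91⌋ = 52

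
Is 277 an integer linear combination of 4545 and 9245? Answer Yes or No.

No

gcd(4545, 9245): 9245 = 2·4545 + 155; 4545 = 29·155 + 50; 155 = 3·50 + 5; 50 = 10·5 + 0 → 5
5 does not divide 277, so a solution does not exist.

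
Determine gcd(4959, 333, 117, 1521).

4959 = 3² · 19 · 29; 333 = 3² · 37; 117 = 3² · 13; 1521 = 3² · 13²
gcd takes min exponent of each prime: 3² = 9

9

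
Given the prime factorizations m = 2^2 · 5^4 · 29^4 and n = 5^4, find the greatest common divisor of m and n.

625

min exponent per shared prime: 5^4 = 625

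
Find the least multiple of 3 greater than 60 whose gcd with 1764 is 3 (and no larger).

69

gcd(x, 1764) = 3 forces 3 | x; write x = 3s. Then gcd(3s, 3·588) = 3·gcd(s, 588), so need gcd(s, 588) = 1.
3s > 60 gives s ≥ 21. The least s ≥ 21 coprime to 588 is 23, so x = 3·23 = 69.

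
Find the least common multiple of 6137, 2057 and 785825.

6137 = 17 · 19²; 2057 = 11² · 17; 785825 = 5² · 17 · 43²
lcm takes max exponent of each prime: 5² · 11² · 17 · 19² · 43² = 34325621825

34325621825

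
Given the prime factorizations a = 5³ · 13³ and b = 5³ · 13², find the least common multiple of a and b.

max exponent per prime: 5³ · 13³ = 274625

274625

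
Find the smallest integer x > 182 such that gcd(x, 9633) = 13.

208

gcd(x, 9633) = 13 forces 13 | x; write x = 13s. Then gcd(13s, 13·741) = 13·gcd(s, 741), so need gcd(s, 741) = 1.
13s > 182 gives s ≥ 15. The least s ≥ 15 coprime to 741 is 16, so x = 13·16 = 208.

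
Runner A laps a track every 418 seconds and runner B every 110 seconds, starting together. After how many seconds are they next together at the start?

418 = 2 · 11 · 19; 110 = 2 · 5 · 11
max exponents: 2 · 5 · 11 · 19 = 2090

2090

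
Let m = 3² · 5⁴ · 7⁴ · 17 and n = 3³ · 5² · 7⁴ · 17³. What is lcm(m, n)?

199059406875

max exponent per prime: 3³ · 5⁴ · 7⁴ · 17³ = 199059406875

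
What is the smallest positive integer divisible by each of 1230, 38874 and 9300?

79691700

lcm(1230, 38874) = 1230·38874/gcd = 47815020/6 = 7969170
lcm(7969170, 9300) = 7969170·9300/gcd = 74113281000/930 = 79691700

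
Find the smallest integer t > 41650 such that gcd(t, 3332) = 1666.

44982

3332 = 1666·2. Any t with gcd(t, 3332) = 1666 is a multiple of 1666, say 1666s, with s coprime to 2.
Need s > 41650/1666, so s ≥ 26. First s ≥ 26 with gcd(s, 2) = 1 is s = 27. Thus t = 1666·27 = 44982.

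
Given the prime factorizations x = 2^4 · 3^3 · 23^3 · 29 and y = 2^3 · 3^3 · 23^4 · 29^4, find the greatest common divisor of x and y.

min exponent per shared prime: 2^3 · 3^3 · 23^3 · 29 = 76214088

76214088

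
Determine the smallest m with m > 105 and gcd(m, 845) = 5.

845 = 5·169. Any m with gcd(m, 845) = 5 is a multiple of 5, say 5s, with s coprime to 169.
Need s > 105/5, so s ≥ 22. First s ≥ 22 with gcd(s, 169) = 1 is s = 22. Thus m = 5·22 = 110.

110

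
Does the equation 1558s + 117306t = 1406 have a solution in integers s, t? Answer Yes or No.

Yes

gcd(1558, 117306): 117306 = 75·1558 + 456; 1558 = 3·456 + 190; 456 = 2·190 + 76; 190 = 2·76 + 38; 76 = 2·38 + 0 → 38
38 divides 1406, so a solution exists.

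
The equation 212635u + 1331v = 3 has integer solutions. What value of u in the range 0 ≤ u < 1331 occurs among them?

Euclid: 212635 = 159·1331 + 1006; 1331 = 1·1006 + 325; 1006 = 3·325 + 31; 325 = 10·31 + 15; 31 = 2·15 + 1; 15 = 15·1 + 0 → gcd = 1; 3 = 1·3.
Back-substitution yields 212635·(86) + 1331·(-13739) = 1, so one solution is u = 86·3 = 258, v = -13739·3 = -41217.
Solutions in u differ by 1331/1 = 1331; the one in [0, 1331) is 258 mod 1331 = 258.

258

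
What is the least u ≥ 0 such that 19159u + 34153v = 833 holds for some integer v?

gcd(19159, 34153) = 833 (Euclid: 34153 = 1·19159 + 14994; 19159 = 1·14994 + 4165; 14994 = 3·4165 + 2499; 4165 = 1·2499 + 1666; 2499 = 1·1666 + 833; 1666 = 2·833 + 0), and 833 | 833.
Extended Euclid: 19159·(-16) + 34153·(9) = 833. Scale by 1: u₀ = -16.
General solution u = u₀ + 41t; reducing mod 41 gives u = 25 (and v = -14).

25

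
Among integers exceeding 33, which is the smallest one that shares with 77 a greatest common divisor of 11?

77 = 11·7. Any t with gcd(t, 77) = 11 is a multiple of 11, say 11s, with s coprime to 7.
Need s > 33/11, so s ≥ 4. First s ≥ 4 with gcd(s, 7) = 1 is s = 4. Thus t = 11·4 = 44.

44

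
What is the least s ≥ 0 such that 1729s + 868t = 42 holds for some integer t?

118

Reduce mod 868: 1729s ≡ 42 (mod 868). With g = gcd(1729, 868) = 7 dividing 42, divide through: 247s ≡ 6 (mod 124).
Since gcd(247, 124) = 1, s ≡ 6·(247)⁻¹ ≡ 118 (mod 124). Smallest non-negative: 118.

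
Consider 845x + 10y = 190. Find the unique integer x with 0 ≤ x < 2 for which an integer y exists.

0

Reduce mod 10: 845x ≡ 190 (mod 10). With g = gcd(845, 10) = 5 dividing 190, divide through: 169x ≡ 38 (mod 2).
Since gcd(169, 2) = 1, x ≡ 38·(169)⁻¹ ≡ 0 (mod 2). Smallest non-negative: 0.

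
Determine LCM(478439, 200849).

5057578669

gcd first: 478439 = 2·200849 + 76741; 200849 = 2·76741 + 47367; 76741 = 1·47367 + 29374; 47367 = 1·29374 + 17993; 29374 = 1·17993 + 11381; 17993 = 1·11381 + 6612; 11381 = 1·6612 + 4769; 6612 = 1·4769 + 1843; 4769 = 2·1843 + 1083; 1843 = 1·1083 + 760; 1083 = 1·760 + 323; 760 = 2·323 + 114; 323 = 2·114 + 95; 114 = 1·95 + 19; 95 = 5·19 + 0 → gcd = 19
lcm = 478439·200849/gcd = 96093994711/19 = 5057578669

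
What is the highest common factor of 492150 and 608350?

50

492150 = 2 · 3 · 5² · 17 · 193
608350 = 2 · 5² · 23³
Common: 2 · 5² = 50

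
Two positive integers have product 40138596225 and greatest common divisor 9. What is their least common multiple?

Since gcd(a,b)·lcm(a,b) = ab, lcm = 40138596225/9 = 4459844025.

4459844025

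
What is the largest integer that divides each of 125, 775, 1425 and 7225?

25

125 = 5³; 775 = 5² · 31; 1425 = 3 · 5² · 19; 7225 = 5² · 17²
gcd takes min exponent of each prime: 5² = 25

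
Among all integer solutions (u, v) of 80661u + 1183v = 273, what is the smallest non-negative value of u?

Reduce mod 1183: 80661u ≡ 273 (mod 1183). With g = gcd(80661, 1183) = 7 dividing 273, divide through: 11523u ≡ 39 (mod 169).
Since gcd(11523, 169) = 1, u ≡ 39·(11523)⁻¹ ≡ 143 (mod 169). Smallest non-negative: 143.

143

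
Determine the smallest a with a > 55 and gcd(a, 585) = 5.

gcd(a, 585) = 5 forces 5 | a; write a = 5s. Then gcd(5s, 5·117) = 5·gcd(s, 117), so need gcd(s, 117) = 1.
5s > 55 gives s ≥ 12. The least s ≥ 12 coprime to 117 is 14, so a = 5·14 = 70.

70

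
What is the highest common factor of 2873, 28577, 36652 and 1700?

17

2873 = 13² · 17; 28577 = 17 · 41²; 36652 = 2² · 7² · 11 · 17; 1700 = 2² · 5² · 17
gcd takes min exponent of each prime: 17 = 17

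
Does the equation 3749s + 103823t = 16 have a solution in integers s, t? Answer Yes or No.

Yes

gcd(3749, 103823): 103823 = 27·3749 + 2600; 3749 = 1·2600 + 1149; 2600 = 2·1149 + 302; 1149 = 3·302 + 243; 302 = 1·243 + 59; 243 = 4·59 + 7; 59 = 8·7 + 3; 7 = 2·3 + 1; 3 = 3·1 + 0 → 1
1 divides 16, so a solution exists.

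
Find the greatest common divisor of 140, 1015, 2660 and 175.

35

gcd(140, 1015): 1015 = 7·140 + 35; 140 = 4·35 + 0 → 35
gcd(35, 2660): 2660 = 76·35 + 0 → 35
gcd(35, 175): 175 = 5·35 + 0 → 35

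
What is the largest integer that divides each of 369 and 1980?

9

Euclid: 1980 = 5·369 + 135; 369 = 2·135 + 99; 135 = 1·99 + 36; 99 = 2·36 + 27; 36 = 1·27 + 9; 27 = 3·9 + 0. Last nonzero remainder: 9.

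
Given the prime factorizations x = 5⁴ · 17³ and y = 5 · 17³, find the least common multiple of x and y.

max exponent per prime: 5⁴ · 17³ = 3070625

3070625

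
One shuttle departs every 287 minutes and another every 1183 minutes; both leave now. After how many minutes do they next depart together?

gcd first: 1183 = 4·287 + 35; 287 = 8·35 + 7; 35 = 5·7 + 0 → gcd = 7
lcm = 287·1183/gcd = 339521/7 = 48503

48503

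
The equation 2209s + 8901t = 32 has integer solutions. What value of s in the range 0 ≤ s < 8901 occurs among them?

4517

Euclid: 8901 = 4·2209 + 65; 2209 = 33·65 + 64; 65 = 1·64 + 1; 64 = 64·1 + 0 → gcd = 1; 32 = 1·32.
Back-substitution yields 2209·(-137) + 8901·(34) = 1, so one solution is s = -137·32 = -4384, t = 34·32 = 1088.
Solutions in s differ by 8901/1 = 8901; the one in [0, 8901) is -4384 mod 8901 = 4517.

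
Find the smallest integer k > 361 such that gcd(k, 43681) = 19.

380

gcd(k, 43681) = 19 forces 19 | k; write k = 19s. Then gcd(19s, 19·2299) = 19·gcd(s, 2299), so need gcd(s, 2299) = 1.
19s > 361 gives s ≥ 20. The least s ≥ 20 coprime to 2299 is 20, so k = 19·20 = 380.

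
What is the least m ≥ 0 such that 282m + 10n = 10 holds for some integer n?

Reduce mod 10: 282m ≡ 10 (mod 10). With g = gcd(282, 10) = 2 dividing 10, divide through: 141m ≡ 5 (mod 5).
Since gcd(141, 5) = 1, m ≡ 5·(141)⁻¹ ≡ 0 (mod 5). Smallest non-negative: 0.

0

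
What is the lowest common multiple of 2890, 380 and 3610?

lcm(2890, 380) = 2890·380/gcd = 1098200/10 = 109820
lcm(109820, 3610) = 109820·3610/gcd = 396450200/190 = 2086580

2086580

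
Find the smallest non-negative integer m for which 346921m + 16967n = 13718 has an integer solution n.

13

Euclid: 346921 = 20·16967 + 7581; 16967 = 2·7581 + 1805; 7581 = 4·1805 + 361; 1805 = 5·361 + 0 → gcd = 361; 13718 = 361·38.
Back-substitution yields 346921·(9) + 16967·(-184) = 361, so one solution is m = 9·38 = 342, n = -184·38 = -6992.
Solutions in m differ by 16967/361 = 47; the one in [0, 47) is 342 mod 47 = 13.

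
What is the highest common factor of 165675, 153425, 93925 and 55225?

25

165675 = 3 · 5² · 47²; 153425 = 5² · 17 · 19²; 93925 = 5² · 13 · 17²; 55225 = 5² · 47²
gcd takes min exponent of each prime: 5² = 25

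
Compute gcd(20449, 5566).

121

20449 = 11² · 13²
5566 = 2 · 11² · 23
Common: 11² = 121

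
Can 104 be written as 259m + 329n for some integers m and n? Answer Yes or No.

No

gcd(259, 329): 329 = 1·259 + 70; 259 = 3·70 + 49; 70 = 1·49 + 21; 49 = 2·21 + 7; 21 = 3·7 + 0 → 7
7 does not divide 104, so a solution does not exist.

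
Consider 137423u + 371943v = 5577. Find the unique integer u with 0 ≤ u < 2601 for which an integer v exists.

gcd(137423, 371943) = 143 (Euclid: 371943 = 2·137423 + 97097; 137423 = 1·97097 + 40326; 97097 = 2·40326 + 16445; 40326 = 2·16445 + 7436; 16445 = 2·7436 + 1573; 7436 = 4·1573 + 1144; 1573 = 1·1144 + 429; 1144 = 2·429 + 286; 429 = 1·286 + 143; 286 = 2·143 + 0), and 143 | 5577.
Extended Euclid: 137423·(-950) + 371943·(351) = 143. Scale by 39: u₀ = -37050.
General solution u = u₀ + 2601t; reducing mod 2601 gives u = 1965 (and v = -726).

1965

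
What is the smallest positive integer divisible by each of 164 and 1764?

72324

164 = 2² · 41; 1764 = 2² · 3² · 7²
max exponents: 2² · 3² · 7² · 41 = 72324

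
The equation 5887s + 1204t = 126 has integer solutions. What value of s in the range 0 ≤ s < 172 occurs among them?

Euclid: 5887 = 4·1204 + 1071; 1204 = 1·1071 + 133; 1071 = 8·133 + 7; 133 = 19·7 + 0 → gcd = 7; 126 = 7·18.
Back-substitution yields 5887·(9) + 1204·(-44) = 7, so one solution is s = 9·18 = 162, t = -44·18 = -792.
Solutions in s differ by 1204/7 = 172; the one in [0, 172) is 162 mod 172 = 162.

162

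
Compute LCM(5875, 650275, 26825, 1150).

203854709750

5875 = 5³ · 47; 650275 = 5² · 19 · 37²; 26825 = 5² · 29 · 37; 1150 = 2 · 5² · 23
lcm takes max exponent of each prime: 2 · 5³ · 19 · 23 · 29 · 37² · 47 = 203854709750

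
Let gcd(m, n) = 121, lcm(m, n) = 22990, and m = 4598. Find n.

605

Using mn = gcd(m,n)·lcm(m,n) = 121·22990 = 2781790, we get n = 2781790/4598 = 605.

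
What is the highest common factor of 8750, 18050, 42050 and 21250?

50

gcd(8750, 18050): 18050 = 2·8750 + 550; 8750 = 15·550 + 500; 550 = 1·500 + 50; 500 = 10·50 + 0 → 50
gcd(50, 42050): 42050 = 841·50 + 0 → 50
gcd(50, 21250): 21250 = 425·50 + 0 → 50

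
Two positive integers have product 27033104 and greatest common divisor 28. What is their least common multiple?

965468

For any two positive integers, gcd × lcm equals their product. Hence lcm = 27033104 / 28 = 965468.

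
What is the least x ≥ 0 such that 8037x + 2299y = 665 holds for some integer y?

Euclid: 8037 = 3·2299 + 1140; 2299 = 2·1140 + 19; 1140 = 60·19 + 0 → gcd = 19; 665 = 19·35.
Back-substitution yields 8037·(-2) + 2299·(7) = 19, so one solution is x = -2·35 = -70, y = 7·35 = 245.
Solutions in x differ by 2299/19 = 121; the one in [0, 121) is -70 mod 121 = 51.

51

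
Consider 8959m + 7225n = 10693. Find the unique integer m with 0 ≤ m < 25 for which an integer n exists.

2

gcd(8959, 7225) = 289 (Euclid: 8959 = 1·7225 + 1734; 7225 = 4·1734 + 289; 1734 = 6·289 + 0), and 289 | 10693.
Extended Euclid: 8959·(-4) + 7225·(5) = 289. Scale by 37: m₀ = -148.
General solution m = m₀ + 25t; reducing mod 25 gives m = 2 (and n = -1).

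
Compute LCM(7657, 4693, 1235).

727415

lcm(7657, 4693) = 7657·4693/gcd = 35934301/247 = 145483
lcm(145483, 1235) = 145483·1235/gcd = 179671505/247 = 727415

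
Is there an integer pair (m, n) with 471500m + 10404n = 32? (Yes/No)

gcd(471500, 10404): 471500 = 45·10404 + 3320; 10404 = 3·3320 + 444; 3320 = 7·444 + 212; 444 = 2·212 + 20; 212 = 10·20 + 12; 20 = 1·12 + 8; 12 = 1·8 + 4; 8 = 2·4 + 0 → 4
4 divides 32, so a solution exists.

Yes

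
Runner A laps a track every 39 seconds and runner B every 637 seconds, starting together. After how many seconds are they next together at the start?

1911

gcd first: 637 = 16·39 + 13; 39 = 3·13 + 0 → gcd = 13
lcm = 39·637/gcd = 24843/13 = 1911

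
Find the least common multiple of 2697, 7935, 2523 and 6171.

425538552945

lcm(2697, 7935) = 2697·7935/gcd = 21400695/3 = 7133565
lcm(7133565, 2523) = 7133565·2523/gcd = 17997984495/87 = 206873385
lcm(206873385, 6171) = 206873385·6171/gcd = 1276615658835/3 = 425538552945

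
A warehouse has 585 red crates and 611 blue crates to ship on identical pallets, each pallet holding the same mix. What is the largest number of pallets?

13

Euclid: 611 = 1·585 + 26; 585 = 22·26 + 13; 26 = 2·13 + 0. Last nonzero remainder: 13.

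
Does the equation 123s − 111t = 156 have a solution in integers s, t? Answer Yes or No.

Yes

gcd(123, 111): 123 = 1·111 + 12; 111 = 9·12 + 3; 12 = 4·3 + 0 → 3
3 divides 156, so a solution exists.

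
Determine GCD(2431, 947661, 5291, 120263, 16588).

143

2431 = 11 · 13 · 17; 947661 = 3 · 11 · 13 · 47²; 5291 = 11 · 13 · 37; 120263 = 11 · 13 · 29²; 16588 = 2² · 11 · 13 · 29
gcd takes min exponent of each prime: 11 · 13 = 143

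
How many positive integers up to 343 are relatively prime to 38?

163

38 = 2·19. Inclusion–exclusion on these primes:
343 − ⌊343/2⌋ − ⌊343/19⌋ + ⌊343/38⌋ = 163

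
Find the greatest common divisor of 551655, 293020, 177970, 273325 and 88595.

gcd(551655, 293020): 551655 = 1·293020 + 258635; 293020 = 1·258635 + 34385; 258635 = 7·34385 + 17940; 34385 = 1·17940 + 16445; 17940 = 1·16445 + 1495; 16445 = 11·1495 + 0 → 1495
gcd(1495, 177970): 177970 = 119·1495 + 65; 1495 = 23·65 + 0 → 65
gcd(65, 273325): 273325 = 4205·65 + 0 → 65
gcd(65, 88595): 88595 = 1363·65 + 0 → 65

65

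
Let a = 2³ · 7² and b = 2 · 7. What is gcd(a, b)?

min exponent per shared prime: 2 · 7 = 14

14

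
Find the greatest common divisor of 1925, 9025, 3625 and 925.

25

gcd(1925, 9025): 9025 = 4·1925 + 1325; 1925 = 1·1325 + 600; 1325 = 2·600 + 125; 600 = 4·125 + 100; 125 = 1·100 + 25; 100 = 4·25 + 0 → 25
gcd(25, 3625): 3625 = 145·25 + 0 → 25
gcd(25, 925): 925 = 37·25 + 0 → 25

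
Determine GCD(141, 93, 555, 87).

3

gcd(141, 93): 141 = 1·93 + 48; 93 = 1·48 + 45; 48 = 1·45 + 3; 45 = 15·3 + 0 → 3
gcd(3, 555): 555 = 185·3 + 0 → 3
gcd(3, 87): 87 = 29·3 + 0 → 3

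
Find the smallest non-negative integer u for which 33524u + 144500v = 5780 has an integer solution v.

Reduce mod 144500: 33524u ≡ 5780 (mod 144500). With g = gcd(33524, 144500) = 1156 dividing 5780, divide through: 29u ≡ 5 (mod 125).
Since gcd(29, 125) = 1, u ≡ 5·(29)⁻¹ ≡ 95 (mod 125). Smallest non-negative: 95.

95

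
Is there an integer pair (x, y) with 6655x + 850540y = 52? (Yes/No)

By Bézout, 6655x + 850540y = 52 has integer solutions iff gcd(6655, 850540) | 52.
Euclid: 850540 = 127·6655 + 5355; 6655 = 1·5355 + 1300; 5355 = 4·1300 + 155; 1300 = 8·155 + 60; 155 = 2·60 + 35; 60 = 1·35 + 25; 35 = 1·25 + 10; 25 = 2·10 + 5; 10 = 2·5 + 0. gcd = 5; 52 mod 5 = 2. No.

No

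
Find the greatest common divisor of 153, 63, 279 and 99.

9

153 = 3² · 17; 63 = 3² · 7; 279 = 3² · 31; 99 = 3² · 11
gcd takes min exponent of each prime: 3² = 9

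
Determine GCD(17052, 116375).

49

Euclid: 116375 = 6·17052 + 14063; 17052 = 1·14063 + 2989; 14063 = 4·2989 + 2107; 2989 = 1·2107 + 882; 2107 = 2·882 + 343; 882 = 2·343 + 196; 343 = 1·196 + 147; 196 = 1·147 + 49; 147 = 3·49 + 0. Last nonzero remainder: 49.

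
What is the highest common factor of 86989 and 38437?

Euclid: 86989 = 2·38437 + 10115; 38437 = 3·10115 + 8092; 10115 = 1·8092 + 2023; 8092 = 4·2023 + 0. Last nonzero remainder: 2023.

2023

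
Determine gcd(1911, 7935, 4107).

gcd(1911, 7935): 7935 = 4·1911 + 291; 1911 = 6·291 + 165; 291 = 1·165 + 126; 165 = 1·126 + 39; 126 = 3·39 + 9; 39 = 4·9 + 3; 9 = 3·3 + 0 → 3
gcd(3, 4107): 4107 = 1369·3 + 0 → 3

3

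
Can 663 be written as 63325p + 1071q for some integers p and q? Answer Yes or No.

Yes

gcd(63325, 1071): 63325 = 59·1071 + 136; 1071 = 7·136 + 119; 136 = 1·119 + 17; 119 = 7·17 + 0 → 17
17 divides 663, so a solution exists.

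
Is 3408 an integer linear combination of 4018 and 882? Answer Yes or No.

By Bézout, 4018s + 882t = 3408 has integer solutions iff gcd(4018, 882) | 3408.
Euclid: 4018 = 4·882 + 490; 882 = 1·490 + 392; 490 = 1·392 + 98; 392 = 4·98 + 0. gcd = 98; 3408 mod 98 = 76. No.

No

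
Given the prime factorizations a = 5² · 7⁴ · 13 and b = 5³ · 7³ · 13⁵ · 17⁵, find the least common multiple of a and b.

max exponent per prime: 5³ · 7⁴ · 13⁵ · 17⁵ = 158220787400937625

158220787400937625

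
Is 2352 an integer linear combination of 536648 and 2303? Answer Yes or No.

By Bézout, 536648u − 2303v = 2352 has integer solutions iff gcd(536648, 2303) | 2352.
Euclid: 536648 = 233·2303 + 49; 2303 = 47·49 + 0. gcd = 49; 2352 mod 49 = 0. Yes.

Yes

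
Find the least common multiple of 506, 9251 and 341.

lcm(506, 9251) = 506·9251/gcd = 4681006/11 = 425546
lcm(425546, 341) = 425546·341/gcd = 145111186/11 = 13191926

13191926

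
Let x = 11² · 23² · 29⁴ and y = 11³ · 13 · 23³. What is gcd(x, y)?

64009

min exponent per shared prime: 11² · 23² = 64009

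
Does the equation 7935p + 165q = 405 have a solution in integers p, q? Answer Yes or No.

Yes

By Bézout, 7935p + 165q = 405 has integer solutions iff gcd(7935, 165) | 405.
Euclid: 7935 = 48·165 + 15; 165 = 11·15 + 0. gcd = 15; 405 mod 15 = 0. Yes.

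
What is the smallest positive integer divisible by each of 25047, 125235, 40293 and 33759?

143644545

lcm(25047, 125235) = 25047·125235/gcd = 3136761045/25047 = 125235
lcm(125235, 40293) = 125235·40293/gcd = 5046093855/1089 = 4633695
lcm(4633695, 33759) = 4633695·33759/gcd = 156428909505/1089 = 143644545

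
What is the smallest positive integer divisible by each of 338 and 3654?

617526

338 = 2 · 13²; 3654 = 2 · 3² · 7 · 29
max exponents: 2 · 3² · 7 · 13² · 29 = 617526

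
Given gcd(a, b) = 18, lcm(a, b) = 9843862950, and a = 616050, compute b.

287622

Using ab = gcd(a,b)·lcm(a,b) = 18·9843862950 = 177189533100, we get b = 177189533100/616050 = 287622.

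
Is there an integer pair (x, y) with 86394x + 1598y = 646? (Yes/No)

gcd(86394, 1598): 86394 = 54·1598 + 102; 1598 = 15·102 + 68; 102 = 1·68 + 34; 68 = 2·34 + 0 → 34
34 divides 646, so a solution exists.

Yes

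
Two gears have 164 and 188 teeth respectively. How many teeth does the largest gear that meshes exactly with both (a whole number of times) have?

164 = 2² · 41
188 = 2² · 47
Common: 2² = 4

4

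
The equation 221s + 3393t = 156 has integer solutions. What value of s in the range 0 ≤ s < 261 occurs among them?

231

gcd(221, 3393) = 13 (Euclid: 3393 = 15·221 + 78; 221 = 2·78 + 65; 78 = 1·65 + 13; 65 = 5·13 + 0), and 13 | 156.
Extended Euclid: 221·(-46) + 3393·(3) = 13. Scale by 12: s₀ = -552.
General solution s = s₀ + 261k; reducing mod 261 gives s = 231 (and t = -15).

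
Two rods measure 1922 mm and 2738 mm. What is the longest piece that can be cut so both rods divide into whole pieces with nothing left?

2

1922 = 2 · 31²
2738 = 2 · 37²
Common: 2 = 2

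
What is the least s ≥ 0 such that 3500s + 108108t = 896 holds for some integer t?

Reduce mod 108108: 3500s ≡ 896 (mod 108108). With g = gcd(3500, 108108) = 28 dividing 896, divide through: 125s ≡ 32 (mod 3861).
Since gcd(125, 3861) = 1, s ≡ 32·(125)⁻¹ ≡ 1174 (mod 3861). Smallest non-negative: 1174.

1174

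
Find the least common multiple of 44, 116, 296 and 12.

283272

lcm(44, 116) = 44·116/gcd = 5104/4 = 1276
lcm(1276, 296) = 1276·296/gcd = 377696/4 = 94424
lcm(94424, 12) = 94424·12/gcd = 1133088/4 = 283272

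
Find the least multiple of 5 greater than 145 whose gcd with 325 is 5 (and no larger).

325 = 5·65. Any m with gcd(m, 325) = 5 is a multiple of 5, say 5s, with s coprime to 65.
Need s > 145/5, so s ≥ 30. First s ≥ 30 with gcd(s, 65) = 1 is s = 31. Thus m = 5·31 = 155.

155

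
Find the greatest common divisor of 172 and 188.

4

172 = 2² · 43
188 = 2² · 47
Common: 2² = 4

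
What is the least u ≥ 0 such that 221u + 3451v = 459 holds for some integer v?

Reduce mod 3451: 221u ≡ 459 (mod 3451). With g = gcd(221, 3451) = 17 dividing 459, divide through: 13u ≡ 27 (mod 203).
Since gcd(13, 203) = 1, u ≡ 27·(13)⁻¹ ≡ 127 (mod 203). Smallest non-negative: 127.

127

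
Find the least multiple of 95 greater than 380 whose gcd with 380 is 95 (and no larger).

475

380 = 95·4. Any k with gcd(k, 380) = 95 is a multiple of 95, say 95s, with s coprime to 4.
Need s > 380/95, so s ≥ 5. First s ≥ 5 with gcd(s, 4) = 1 is s = 5. Thus k = 95·5 = 475.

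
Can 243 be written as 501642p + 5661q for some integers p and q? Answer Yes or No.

gcd(501642, 5661): 501642 = 88·5661 + 3474; 5661 = 1·3474 + 2187; 3474 = 1·2187 + 1287; 2187 = 1·1287 + 900; 1287 = 1·900 + 387; 900 = 2·387 + 126; 387 = 3·126 + 9; 126 = 14·9 + 0 → 9
9 divides 243, so a solution exists.

Yes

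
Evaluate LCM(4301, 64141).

gcd first: 64141 = 14·4301 + 3927; 4301 = 1·3927 + 374; 3927 = 10·374 + 187; 374 = 2·187 + 0 → gcd = 187
lcm = 4301·64141/gcd = 275870441/187 = 1475243

1475243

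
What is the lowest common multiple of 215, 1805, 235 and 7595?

5541167695

lcm(215, 1805) = 215·1805/gcd = 388075/5 = 77615
lcm(77615, 235) = 77615·235/gcd = 18239525/5 = 3647905
lcm(3647905, 7595) = 3647905·7595/gcd = 27705838475/5 = 5541167695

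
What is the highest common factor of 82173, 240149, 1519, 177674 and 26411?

82173 = 3 · 7² · 13 · 43; 240149 = 7² · 13² · 29; 1519 = 7² · 31; 177674 = 2 · 7⁴ · 37; 26411 = 7⁴ · 11
gcd takes min exponent of each prime: 7² = 49

49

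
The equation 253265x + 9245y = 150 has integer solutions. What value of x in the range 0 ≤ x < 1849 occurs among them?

228

gcd(253265, 9245) = 5 (Euclid: 253265 = 27·9245 + 3650; 9245 = 2·3650 + 1945; 3650 = 1·1945 + 1705; 1945 = 1·1705 + 240; 1705 = 7·240 + 25; 240 = 9·25 + 15; 25 = 1·15 + 10; 15 = 1·10 + 5; 10 = 2·5 + 0), and 5 | 150.
Extended Euclid: 253265·(-732) + 9245·(20053) = 5. Scale by 30: x₀ = -21960.
General solution x = x₀ + 1849t; reducing mod 1849 gives x = 228 (and y = -6246).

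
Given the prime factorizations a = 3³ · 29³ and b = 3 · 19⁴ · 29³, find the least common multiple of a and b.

max exponent per prime: 3³ · 19⁴ · 29³ = 85816769463

85816769463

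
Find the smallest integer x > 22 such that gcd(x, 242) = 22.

44

242 = 22·11. Any x with gcd(x, 242) = 22 is a multiple of 22, say 22s, with s coprime to 11.
Need s > 22/22, so s ≥ 2. First s ≥ 2 with gcd(s, 11) = 1 is s = 2. Thus x = 22·2 = 44.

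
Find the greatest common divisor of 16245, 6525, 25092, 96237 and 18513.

9

gcd(16245, 6525): 16245 = 2·6525 + 3195; 6525 = 2·3195 + 135; 3195 = 23·135 + 90; 135 = 1·90 + 45; 90 = 2·45 + 0 → 45
gcd(45, 25092): 25092 = 557·45 + 27; 45 = 1·27 + 18; 27 = 1·18 + 9; 18 = 2·9 + 0 → 9
gcd(9, 96237): 96237 = 10693·9 + 0 → 9
gcd(9, 18513): 18513 = 2057·9 + 0 → 9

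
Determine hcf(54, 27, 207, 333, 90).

54 = 2 · 3³; 27 = 3³; 207 = 3² · 23; 333 = 3² · 37; 90 = 2 · 3² · 5
gcd takes min exponent of each prime: 3² = 9

9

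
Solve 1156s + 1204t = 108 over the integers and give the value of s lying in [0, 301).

73

Euclid: 1204 = 1·1156 + 48; 1156 = 24·48 + 4; 48 = 12·4 + 0 → gcd = 4; 108 = 4·27.
Back-substitution yields 1156·(25) + 1204·(-24) = 4, so one solution is s = 25·27 = 675, t = -24·27 = -648.
Solutions in s differ by 1204/4 = 301; the one in [0, 301) is 675 mod 301 = 73.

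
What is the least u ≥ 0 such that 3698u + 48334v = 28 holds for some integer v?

23422

gcd(3698, 48334) = 2 (Euclid: 48334 = 13·3698 + 260; 3698 = 14·260 + 58; 260 = 4·58 + 28; 58 = 2·28 + 2; 28 = 14·2 + 0), and 2 | 28.
Extended Euclid: 3698·(1673) + 48334·(-128) = 2. Scale by 14: u₀ = 23422.
General solution u = u₀ + 24167t; reducing mod 24167 gives u = 23422 (and v = -1792).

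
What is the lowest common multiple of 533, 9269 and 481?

14061073

lcm(533, 9269) = 533·9269/gcd = 4940377/13 = 380029
lcm(380029, 481) = 380029·481/gcd = 182793949/13 = 14061073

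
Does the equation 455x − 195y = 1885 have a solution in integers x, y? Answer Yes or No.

By Bézout, 455x − 195y = 1885 has integer solutions iff gcd(455, 195) | 1885.
Euclid: 455 = 2·195 + 65; 195 = 3·65 + 0. gcd = 65; 1885 mod 65 = 0. Yes.

Yes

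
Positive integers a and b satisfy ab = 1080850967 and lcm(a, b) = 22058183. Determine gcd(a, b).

49

From gcd × lcm = ab: gcd = 1080850967 / 22058183 = 49.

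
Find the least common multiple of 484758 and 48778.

gcd first: 484758 = 9·48778 + 45756; 48778 = 1·45756 + 3022; 45756 = 15·3022 + 426; 3022 = 7·426 + 40; 426 = 10·40 + 26; 40 = 1·26 + 14; 26 = 1·14 + 12; 14 = 1·12 + 2; 12 = 6·2 + 0 → gcd = 2
lcm = 484758·48778/gcd = 23645525724/2 = 11822762862

11822762862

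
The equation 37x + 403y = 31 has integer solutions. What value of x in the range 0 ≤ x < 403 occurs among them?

gcd(37, 403) = 1 (Euclid: 403 = 10·37 + 33; 37 = 1·33 + 4; 33 = 8·4 + 1; 4 = 4·1 + 0), and 1 | 31.
Extended Euclid: 37·(-98) + 403·(9) = 1. Scale by 31: x₀ = -3038.
General solution x = x₀ + 403t; reducing mod 403 gives x = 186 (and y = -17).

186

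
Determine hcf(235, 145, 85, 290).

235 = 5 · 47; 145 = 5 · 29; 85 = 5 · 17; 290 = 2 · 5 · 29
gcd takes min exponent of each prime: 5 = 5

5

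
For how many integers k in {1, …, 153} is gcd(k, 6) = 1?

6 = 2·3. Inclusion–exclusion on these primes:
153 − ⌊153/2⌋ − ⌊153/3⌋ + ⌊153/6⌋ = 51

51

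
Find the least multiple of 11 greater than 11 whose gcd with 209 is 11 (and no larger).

209 = 11·19. Any a with gcd(a, 209) = 11 is a multiple of 11, say 11s, with s coprime to 19.
Need s > 11/11, so s ≥ 2. First s ≥ 2 with gcd(s, 19) = 1 is s = 2. Thus a = 11·2 = 22.

22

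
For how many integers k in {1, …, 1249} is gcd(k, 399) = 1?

676

Prime factors of 399: 3, 7, 19. Count integers ≤ 1249 divisible by none of them.
By inclusion–exclusion: 1249 − ⌊1249/3⌋ − ⌊1249/7⌋ − ⌊1249/19⌋ + ⌊1249/21⌋ + ⌊1249/57⌋ + ⌊1249/133⌋ − ⌊1249/399⌋ = 676.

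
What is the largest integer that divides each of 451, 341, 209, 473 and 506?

11

451 = 11 · 41; 341 = 11 · 31; 209 = 11 · 19; 473 = 11 · 43; 506 = 2 · 11 · 23
gcd takes min exponent of each prime: 11 = 11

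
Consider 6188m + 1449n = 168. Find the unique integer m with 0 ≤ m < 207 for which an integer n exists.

30

Euclid: 6188 = 4·1449 + 392; 1449 = 3·392 + 273; 392 = 1·273 + 119; 273 = 2·119 + 35; 119 = 3·35 + 14; 35 = 2·14 + 7; 14 = 2·7 + 0 → gcd = 7; 168 = 7·24.
Back-substitution yields 6188·(-85) + 1449·(363) = 7, so one solution is m = -85·24 = -2040, n = 363·24 = 8712.
Solutions in m differ by 1449/7 = 207; the one in [0, 207) is -2040 mod 207 = 30.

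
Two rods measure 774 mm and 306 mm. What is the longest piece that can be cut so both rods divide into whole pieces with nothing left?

18

774 = 2 · 3² · 43
306 = 2 · 3² · 17
Common: 2 · 3² = 18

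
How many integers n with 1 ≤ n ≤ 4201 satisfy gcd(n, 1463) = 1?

3102

Prime factors of 1463: 7, 11, 19. Count integers ≤ 4201 divisible by none of them.
By inclusion–exclusion: 4201 − ⌊4201/7⌋ − ⌊4201/11⌋ − ⌊4201/19⌋ + ⌊4201/77⌋ + ⌊4201/133⌋ + ⌊4201/209⌋ − ⌊4201/1463⌋ = 3102.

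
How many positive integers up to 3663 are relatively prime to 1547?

Prime factors of 1547: 7, 13, 17. Count integers ≤ 3663 divisible by none of them.
By inclusion–exclusion: 3663 − ⌊3663/7⌋ − ⌊3663/13⌋ − ⌊3663/17⌋ + ⌊3663/91⌋ + ⌊3663/119⌋ + ⌊3663/221⌋ − ⌊3663/1547⌋ = 2728.

2728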